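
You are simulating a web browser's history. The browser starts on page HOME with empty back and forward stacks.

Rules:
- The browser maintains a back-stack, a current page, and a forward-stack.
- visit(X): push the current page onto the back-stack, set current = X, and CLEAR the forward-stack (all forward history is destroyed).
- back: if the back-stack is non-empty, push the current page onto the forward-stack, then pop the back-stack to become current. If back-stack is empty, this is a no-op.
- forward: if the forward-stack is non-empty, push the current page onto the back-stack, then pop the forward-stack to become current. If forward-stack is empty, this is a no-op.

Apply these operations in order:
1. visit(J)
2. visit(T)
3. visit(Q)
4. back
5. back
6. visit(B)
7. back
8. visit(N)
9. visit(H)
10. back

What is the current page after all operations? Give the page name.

Answer: N

Derivation:
After 1 (visit(J)): cur=J back=1 fwd=0
After 2 (visit(T)): cur=T back=2 fwd=0
After 3 (visit(Q)): cur=Q back=3 fwd=0
After 4 (back): cur=T back=2 fwd=1
After 5 (back): cur=J back=1 fwd=2
After 6 (visit(B)): cur=B back=2 fwd=0
After 7 (back): cur=J back=1 fwd=1
After 8 (visit(N)): cur=N back=2 fwd=0
After 9 (visit(H)): cur=H back=3 fwd=0
After 10 (back): cur=N back=2 fwd=1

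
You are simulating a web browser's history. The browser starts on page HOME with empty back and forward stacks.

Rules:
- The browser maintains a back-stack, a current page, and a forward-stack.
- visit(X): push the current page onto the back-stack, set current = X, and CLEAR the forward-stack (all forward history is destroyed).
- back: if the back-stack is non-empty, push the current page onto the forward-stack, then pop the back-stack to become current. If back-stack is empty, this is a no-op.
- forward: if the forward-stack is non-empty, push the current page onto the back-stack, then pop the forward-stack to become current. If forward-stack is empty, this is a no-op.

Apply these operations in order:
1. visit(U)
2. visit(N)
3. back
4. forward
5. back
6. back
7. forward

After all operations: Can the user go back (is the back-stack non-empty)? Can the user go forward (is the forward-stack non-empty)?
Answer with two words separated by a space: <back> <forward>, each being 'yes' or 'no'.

Answer: yes yes

Derivation:
After 1 (visit(U)): cur=U back=1 fwd=0
After 2 (visit(N)): cur=N back=2 fwd=0
After 3 (back): cur=U back=1 fwd=1
After 4 (forward): cur=N back=2 fwd=0
After 5 (back): cur=U back=1 fwd=1
After 6 (back): cur=HOME back=0 fwd=2
After 7 (forward): cur=U back=1 fwd=1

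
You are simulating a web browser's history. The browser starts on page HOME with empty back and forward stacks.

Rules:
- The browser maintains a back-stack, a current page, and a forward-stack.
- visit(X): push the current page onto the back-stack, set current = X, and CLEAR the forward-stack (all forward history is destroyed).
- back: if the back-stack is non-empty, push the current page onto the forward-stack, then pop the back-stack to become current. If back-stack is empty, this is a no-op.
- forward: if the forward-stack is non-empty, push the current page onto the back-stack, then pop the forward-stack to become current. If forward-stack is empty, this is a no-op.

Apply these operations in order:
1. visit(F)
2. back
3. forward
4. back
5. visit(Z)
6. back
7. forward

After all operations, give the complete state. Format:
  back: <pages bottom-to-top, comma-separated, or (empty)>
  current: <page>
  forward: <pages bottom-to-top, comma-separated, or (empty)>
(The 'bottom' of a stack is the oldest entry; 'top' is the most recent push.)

After 1 (visit(F)): cur=F back=1 fwd=0
After 2 (back): cur=HOME back=0 fwd=1
After 3 (forward): cur=F back=1 fwd=0
After 4 (back): cur=HOME back=0 fwd=1
After 5 (visit(Z)): cur=Z back=1 fwd=0
After 6 (back): cur=HOME back=0 fwd=1
After 7 (forward): cur=Z back=1 fwd=0

Answer: back: HOME
current: Z
forward: (empty)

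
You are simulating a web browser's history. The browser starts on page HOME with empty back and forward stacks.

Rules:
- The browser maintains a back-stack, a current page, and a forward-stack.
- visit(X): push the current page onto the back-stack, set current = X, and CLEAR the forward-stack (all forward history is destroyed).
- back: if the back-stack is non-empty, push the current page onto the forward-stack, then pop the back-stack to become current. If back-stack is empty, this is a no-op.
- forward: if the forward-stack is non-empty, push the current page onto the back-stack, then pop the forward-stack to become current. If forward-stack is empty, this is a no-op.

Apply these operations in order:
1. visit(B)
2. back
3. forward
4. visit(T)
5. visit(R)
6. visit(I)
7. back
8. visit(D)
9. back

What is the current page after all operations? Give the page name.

Answer: R

Derivation:
After 1 (visit(B)): cur=B back=1 fwd=0
After 2 (back): cur=HOME back=0 fwd=1
After 3 (forward): cur=B back=1 fwd=0
After 4 (visit(T)): cur=T back=2 fwd=0
After 5 (visit(R)): cur=R back=3 fwd=0
After 6 (visit(I)): cur=I back=4 fwd=0
After 7 (back): cur=R back=3 fwd=1
After 8 (visit(D)): cur=D back=4 fwd=0
After 9 (back): cur=R back=3 fwd=1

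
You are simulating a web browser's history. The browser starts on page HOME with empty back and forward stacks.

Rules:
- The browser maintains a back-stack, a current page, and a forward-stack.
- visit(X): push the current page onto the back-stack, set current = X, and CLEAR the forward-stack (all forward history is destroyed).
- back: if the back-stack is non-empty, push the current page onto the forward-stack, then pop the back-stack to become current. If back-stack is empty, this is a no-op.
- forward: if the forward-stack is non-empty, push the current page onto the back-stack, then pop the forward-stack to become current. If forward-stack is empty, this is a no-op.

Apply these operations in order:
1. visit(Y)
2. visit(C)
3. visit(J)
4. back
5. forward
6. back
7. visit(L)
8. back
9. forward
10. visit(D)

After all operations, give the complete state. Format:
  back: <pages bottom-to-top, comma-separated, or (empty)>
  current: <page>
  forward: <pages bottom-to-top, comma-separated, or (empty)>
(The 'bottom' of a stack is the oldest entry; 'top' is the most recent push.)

After 1 (visit(Y)): cur=Y back=1 fwd=0
After 2 (visit(C)): cur=C back=2 fwd=0
After 3 (visit(J)): cur=J back=3 fwd=0
After 4 (back): cur=C back=2 fwd=1
After 5 (forward): cur=J back=3 fwd=0
After 6 (back): cur=C back=2 fwd=1
After 7 (visit(L)): cur=L back=3 fwd=0
After 8 (back): cur=C back=2 fwd=1
After 9 (forward): cur=L back=3 fwd=0
After 10 (visit(D)): cur=D back=4 fwd=0

Answer: back: HOME,Y,C,L
current: D
forward: (empty)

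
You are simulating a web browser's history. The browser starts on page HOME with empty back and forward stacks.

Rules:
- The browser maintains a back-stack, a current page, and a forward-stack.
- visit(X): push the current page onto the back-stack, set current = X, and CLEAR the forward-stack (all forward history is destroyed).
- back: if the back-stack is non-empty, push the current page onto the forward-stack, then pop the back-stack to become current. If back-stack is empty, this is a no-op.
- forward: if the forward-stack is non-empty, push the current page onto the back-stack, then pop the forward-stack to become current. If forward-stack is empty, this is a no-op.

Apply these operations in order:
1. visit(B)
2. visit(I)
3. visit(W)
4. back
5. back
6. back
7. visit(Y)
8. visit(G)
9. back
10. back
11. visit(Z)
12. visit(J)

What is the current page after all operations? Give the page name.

Answer: J

Derivation:
After 1 (visit(B)): cur=B back=1 fwd=0
After 2 (visit(I)): cur=I back=2 fwd=0
After 3 (visit(W)): cur=W back=3 fwd=0
After 4 (back): cur=I back=2 fwd=1
After 5 (back): cur=B back=1 fwd=2
After 6 (back): cur=HOME back=0 fwd=3
After 7 (visit(Y)): cur=Y back=1 fwd=0
After 8 (visit(G)): cur=G back=2 fwd=0
After 9 (back): cur=Y back=1 fwd=1
After 10 (back): cur=HOME back=0 fwd=2
After 11 (visit(Z)): cur=Z back=1 fwd=0
After 12 (visit(J)): cur=J back=2 fwd=0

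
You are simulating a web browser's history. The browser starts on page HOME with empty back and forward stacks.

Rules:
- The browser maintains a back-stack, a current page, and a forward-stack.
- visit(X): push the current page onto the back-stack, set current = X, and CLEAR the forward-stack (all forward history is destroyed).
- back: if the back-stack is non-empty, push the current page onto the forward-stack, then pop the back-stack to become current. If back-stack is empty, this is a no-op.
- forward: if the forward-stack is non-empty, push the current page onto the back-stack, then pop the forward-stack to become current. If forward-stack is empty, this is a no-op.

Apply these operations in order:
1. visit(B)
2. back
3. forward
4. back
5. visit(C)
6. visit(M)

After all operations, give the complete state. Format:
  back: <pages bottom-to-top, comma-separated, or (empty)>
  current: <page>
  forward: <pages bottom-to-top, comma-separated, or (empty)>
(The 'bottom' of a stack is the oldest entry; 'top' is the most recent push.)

After 1 (visit(B)): cur=B back=1 fwd=0
After 2 (back): cur=HOME back=0 fwd=1
After 3 (forward): cur=B back=1 fwd=0
After 4 (back): cur=HOME back=0 fwd=1
After 5 (visit(C)): cur=C back=1 fwd=0
After 6 (visit(M)): cur=M back=2 fwd=0

Answer: back: HOME,C
current: M
forward: (empty)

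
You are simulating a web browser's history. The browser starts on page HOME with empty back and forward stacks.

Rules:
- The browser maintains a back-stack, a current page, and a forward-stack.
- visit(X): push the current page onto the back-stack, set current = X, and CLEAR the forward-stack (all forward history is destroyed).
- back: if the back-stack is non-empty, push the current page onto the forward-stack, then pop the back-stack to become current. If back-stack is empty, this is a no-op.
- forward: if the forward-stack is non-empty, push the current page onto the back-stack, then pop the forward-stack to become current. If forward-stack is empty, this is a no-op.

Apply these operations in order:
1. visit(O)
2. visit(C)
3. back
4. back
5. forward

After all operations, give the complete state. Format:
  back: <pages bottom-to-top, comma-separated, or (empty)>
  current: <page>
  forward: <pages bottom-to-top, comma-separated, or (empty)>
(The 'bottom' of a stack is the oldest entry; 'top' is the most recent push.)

Answer: back: HOME
current: O
forward: C

Derivation:
After 1 (visit(O)): cur=O back=1 fwd=0
After 2 (visit(C)): cur=C back=2 fwd=0
After 3 (back): cur=O back=1 fwd=1
After 4 (back): cur=HOME back=0 fwd=2
After 5 (forward): cur=O back=1 fwd=1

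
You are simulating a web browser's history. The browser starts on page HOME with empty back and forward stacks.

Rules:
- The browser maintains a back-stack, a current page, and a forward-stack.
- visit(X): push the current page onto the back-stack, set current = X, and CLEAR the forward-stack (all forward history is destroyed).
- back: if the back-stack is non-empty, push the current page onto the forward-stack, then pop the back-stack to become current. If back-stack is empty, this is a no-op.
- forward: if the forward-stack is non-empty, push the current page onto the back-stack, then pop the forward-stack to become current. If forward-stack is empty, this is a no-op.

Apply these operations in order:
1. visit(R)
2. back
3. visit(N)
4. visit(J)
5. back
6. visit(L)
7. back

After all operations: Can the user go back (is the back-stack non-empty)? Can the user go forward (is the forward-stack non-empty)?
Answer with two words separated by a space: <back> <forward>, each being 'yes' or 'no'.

After 1 (visit(R)): cur=R back=1 fwd=0
After 2 (back): cur=HOME back=0 fwd=1
After 3 (visit(N)): cur=N back=1 fwd=0
After 4 (visit(J)): cur=J back=2 fwd=0
After 5 (back): cur=N back=1 fwd=1
After 6 (visit(L)): cur=L back=2 fwd=0
After 7 (back): cur=N back=1 fwd=1

Answer: yes yes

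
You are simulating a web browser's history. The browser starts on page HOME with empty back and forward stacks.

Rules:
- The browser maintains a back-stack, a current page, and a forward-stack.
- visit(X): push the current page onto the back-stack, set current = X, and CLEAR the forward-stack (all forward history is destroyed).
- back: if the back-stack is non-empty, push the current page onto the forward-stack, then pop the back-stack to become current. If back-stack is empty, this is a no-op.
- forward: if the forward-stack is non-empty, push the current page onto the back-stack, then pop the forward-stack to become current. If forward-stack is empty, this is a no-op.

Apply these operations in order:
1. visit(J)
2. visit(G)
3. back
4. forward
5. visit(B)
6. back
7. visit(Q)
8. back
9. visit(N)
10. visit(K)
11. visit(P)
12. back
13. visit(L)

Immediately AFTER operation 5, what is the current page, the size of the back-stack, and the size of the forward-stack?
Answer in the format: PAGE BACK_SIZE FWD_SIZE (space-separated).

After 1 (visit(J)): cur=J back=1 fwd=0
After 2 (visit(G)): cur=G back=2 fwd=0
After 3 (back): cur=J back=1 fwd=1
After 4 (forward): cur=G back=2 fwd=0
After 5 (visit(B)): cur=B back=3 fwd=0

B 3 0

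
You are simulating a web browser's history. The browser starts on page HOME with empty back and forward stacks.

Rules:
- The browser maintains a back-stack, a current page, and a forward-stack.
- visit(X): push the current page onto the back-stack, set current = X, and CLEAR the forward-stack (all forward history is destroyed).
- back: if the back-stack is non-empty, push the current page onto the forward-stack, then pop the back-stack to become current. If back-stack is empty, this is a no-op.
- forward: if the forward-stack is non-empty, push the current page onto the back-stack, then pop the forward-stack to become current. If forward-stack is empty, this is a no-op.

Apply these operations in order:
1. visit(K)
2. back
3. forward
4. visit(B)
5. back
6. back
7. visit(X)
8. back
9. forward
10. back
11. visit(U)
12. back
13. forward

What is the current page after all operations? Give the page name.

Answer: U

Derivation:
After 1 (visit(K)): cur=K back=1 fwd=0
After 2 (back): cur=HOME back=0 fwd=1
After 3 (forward): cur=K back=1 fwd=0
After 4 (visit(B)): cur=B back=2 fwd=0
After 5 (back): cur=K back=1 fwd=1
After 6 (back): cur=HOME back=0 fwd=2
After 7 (visit(X)): cur=X back=1 fwd=0
After 8 (back): cur=HOME back=0 fwd=1
After 9 (forward): cur=X back=1 fwd=0
After 10 (back): cur=HOME back=0 fwd=1
After 11 (visit(U)): cur=U back=1 fwd=0
After 12 (back): cur=HOME back=0 fwd=1
After 13 (forward): cur=U back=1 fwd=0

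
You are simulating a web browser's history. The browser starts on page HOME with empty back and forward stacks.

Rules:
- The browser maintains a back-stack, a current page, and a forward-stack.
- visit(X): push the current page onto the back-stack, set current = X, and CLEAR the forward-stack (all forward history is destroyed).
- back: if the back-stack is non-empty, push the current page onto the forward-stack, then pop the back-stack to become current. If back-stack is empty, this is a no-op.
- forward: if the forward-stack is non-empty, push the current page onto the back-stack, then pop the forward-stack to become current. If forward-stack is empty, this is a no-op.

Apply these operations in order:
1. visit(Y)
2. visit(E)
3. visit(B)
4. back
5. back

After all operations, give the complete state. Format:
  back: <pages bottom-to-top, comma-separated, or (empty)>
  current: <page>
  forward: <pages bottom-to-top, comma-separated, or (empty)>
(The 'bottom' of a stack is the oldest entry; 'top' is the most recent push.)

After 1 (visit(Y)): cur=Y back=1 fwd=0
After 2 (visit(E)): cur=E back=2 fwd=0
After 3 (visit(B)): cur=B back=3 fwd=0
After 4 (back): cur=E back=2 fwd=1
After 5 (back): cur=Y back=1 fwd=2

Answer: back: HOME
current: Y
forward: B,E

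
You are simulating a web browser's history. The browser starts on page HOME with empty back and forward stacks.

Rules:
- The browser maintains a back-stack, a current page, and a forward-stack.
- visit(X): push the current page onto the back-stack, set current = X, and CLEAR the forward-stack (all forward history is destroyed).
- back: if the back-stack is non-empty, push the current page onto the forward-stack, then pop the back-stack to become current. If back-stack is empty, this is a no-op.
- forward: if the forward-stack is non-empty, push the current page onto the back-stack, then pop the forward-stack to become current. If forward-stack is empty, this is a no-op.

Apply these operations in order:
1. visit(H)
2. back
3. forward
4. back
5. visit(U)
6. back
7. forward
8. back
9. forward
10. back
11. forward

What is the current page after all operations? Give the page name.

After 1 (visit(H)): cur=H back=1 fwd=0
After 2 (back): cur=HOME back=0 fwd=1
After 3 (forward): cur=H back=1 fwd=0
After 4 (back): cur=HOME back=0 fwd=1
After 5 (visit(U)): cur=U back=1 fwd=0
After 6 (back): cur=HOME back=0 fwd=1
After 7 (forward): cur=U back=1 fwd=0
After 8 (back): cur=HOME back=0 fwd=1
After 9 (forward): cur=U back=1 fwd=0
After 10 (back): cur=HOME back=0 fwd=1
After 11 (forward): cur=U back=1 fwd=0

Answer: U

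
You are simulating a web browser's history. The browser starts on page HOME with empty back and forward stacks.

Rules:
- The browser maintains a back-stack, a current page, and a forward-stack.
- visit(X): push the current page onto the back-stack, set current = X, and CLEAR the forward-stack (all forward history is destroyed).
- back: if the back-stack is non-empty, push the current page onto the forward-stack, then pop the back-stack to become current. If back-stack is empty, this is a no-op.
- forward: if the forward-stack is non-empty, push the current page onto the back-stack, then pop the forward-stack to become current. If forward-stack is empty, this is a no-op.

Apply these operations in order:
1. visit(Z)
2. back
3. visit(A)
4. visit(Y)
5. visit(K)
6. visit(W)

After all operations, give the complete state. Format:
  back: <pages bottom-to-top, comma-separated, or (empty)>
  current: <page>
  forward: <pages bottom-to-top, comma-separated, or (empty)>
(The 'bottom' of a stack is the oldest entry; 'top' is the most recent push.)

After 1 (visit(Z)): cur=Z back=1 fwd=0
After 2 (back): cur=HOME back=0 fwd=1
After 3 (visit(A)): cur=A back=1 fwd=0
After 4 (visit(Y)): cur=Y back=2 fwd=0
After 5 (visit(K)): cur=K back=3 fwd=0
After 6 (visit(W)): cur=W back=4 fwd=0

Answer: back: HOME,A,Y,K
current: W
forward: (empty)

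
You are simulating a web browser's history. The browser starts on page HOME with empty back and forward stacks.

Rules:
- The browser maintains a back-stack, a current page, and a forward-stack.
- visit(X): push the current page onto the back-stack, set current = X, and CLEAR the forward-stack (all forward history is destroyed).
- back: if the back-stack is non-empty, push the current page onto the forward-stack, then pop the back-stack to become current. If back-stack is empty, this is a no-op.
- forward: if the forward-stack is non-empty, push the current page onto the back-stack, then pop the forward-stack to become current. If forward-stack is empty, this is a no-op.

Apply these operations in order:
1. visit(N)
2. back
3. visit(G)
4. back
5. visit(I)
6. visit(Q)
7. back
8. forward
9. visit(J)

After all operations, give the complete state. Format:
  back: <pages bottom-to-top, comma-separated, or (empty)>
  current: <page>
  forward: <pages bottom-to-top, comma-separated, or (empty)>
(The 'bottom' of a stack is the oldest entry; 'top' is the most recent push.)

After 1 (visit(N)): cur=N back=1 fwd=0
After 2 (back): cur=HOME back=0 fwd=1
After 3 (visit(G)): cur=G back=1 fwd=0
After 4 (back): cur=HOME back=0 fwd=1
After 5 (visit(I)): cur=I back=1 fwd=0
After 6 (visit(Q)): cur=Q back=2 fwd=0
After 7 (back): cur=I back=1 fwd=1
After 8 (forward): cur=Q back=2 fwd=0
After 9 (visit(J)): cur=J back=3 fwd=0

Answer: back: HOME,I,Q
current: J
forward: (empty)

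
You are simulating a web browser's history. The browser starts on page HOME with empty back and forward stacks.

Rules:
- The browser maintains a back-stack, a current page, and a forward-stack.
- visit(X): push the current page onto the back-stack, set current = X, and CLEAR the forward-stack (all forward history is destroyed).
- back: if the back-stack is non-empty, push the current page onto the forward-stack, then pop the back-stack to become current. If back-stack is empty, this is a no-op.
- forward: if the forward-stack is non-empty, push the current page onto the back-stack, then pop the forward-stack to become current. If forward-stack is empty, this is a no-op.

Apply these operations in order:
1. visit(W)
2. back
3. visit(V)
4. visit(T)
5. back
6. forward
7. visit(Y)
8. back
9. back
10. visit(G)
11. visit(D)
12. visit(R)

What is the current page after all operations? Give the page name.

After 1 (visit(W)): cur=W back=1 fwd=0
After 2 (back): cur=HOME back=0 fwd=1
After 3 (visit(V)): cur=V back=1 fwd=0
After 4 (visit(T)): cur=T back=2 fwd=0
After 5 (back): cur=V back=1 fwd=1
After 6 (forward): cur=T back=2 fwd=0
After 7 (visit(Y)): cur=Y back=3 fwd=0
After 8 (back): cur=T back=2 fwd=1
After 9 (back): cur=V back=1 fwd=2
After 10 (visit(G)): cur=G back=2 fwd=0
After 11 (visit(D)): cur=D back=3 fwd=0
After 12 (visit(R)): cur=R back=4 fwd=0

Answer: R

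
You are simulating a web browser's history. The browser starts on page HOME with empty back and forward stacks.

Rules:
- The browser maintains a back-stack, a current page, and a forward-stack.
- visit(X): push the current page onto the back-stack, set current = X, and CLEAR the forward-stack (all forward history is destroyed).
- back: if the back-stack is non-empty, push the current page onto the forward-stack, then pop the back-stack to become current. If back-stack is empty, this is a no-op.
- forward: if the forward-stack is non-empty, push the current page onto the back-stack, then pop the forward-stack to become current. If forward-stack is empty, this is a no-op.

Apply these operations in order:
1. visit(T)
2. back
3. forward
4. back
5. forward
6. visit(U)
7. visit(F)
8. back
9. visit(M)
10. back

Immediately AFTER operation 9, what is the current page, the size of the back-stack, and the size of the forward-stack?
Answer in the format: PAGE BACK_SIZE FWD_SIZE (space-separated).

After 1 (visit(T)): cur=T back=1 fwd=0
After 2 (back): cur=HOME back=0 fwd=1
After 3 (forward): cur=T back=1 fwd=0
After 4 (back): cur=HOME back=0 fwd=1
After 5 (forward): cur=T back=1 fwd=0
After 6 (visit(U)): cur=U back=2 fwd=0
After 7 (visit(F)): cur=F back=3 fwd=0
After 8 (back): cur=U back=2 fwd=1
After 9 (visit(M)): cur=M back=3 fwd=0

M 3 0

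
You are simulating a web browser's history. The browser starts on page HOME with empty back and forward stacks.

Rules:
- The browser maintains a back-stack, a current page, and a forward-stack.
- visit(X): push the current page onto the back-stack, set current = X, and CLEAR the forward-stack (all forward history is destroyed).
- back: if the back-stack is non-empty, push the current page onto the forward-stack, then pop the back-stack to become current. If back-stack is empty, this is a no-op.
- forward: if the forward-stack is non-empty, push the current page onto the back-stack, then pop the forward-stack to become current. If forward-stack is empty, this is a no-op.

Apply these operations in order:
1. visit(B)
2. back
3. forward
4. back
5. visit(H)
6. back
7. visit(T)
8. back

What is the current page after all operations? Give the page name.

Answer: HOME

Derivation:
After 1 (visit(B)): cur=B back=1 fwd=0
After 2 (back): cur=HOME back=0 fwd=1
After 3 (forward): cur=B back=1 fwd=0
After 4 (back): cur=HOME back=0 fwd=1
After 5 (visit(H)): cur=H back=1 fwd=0
After 6 (back): cur=HOME back=0 fwd=1
After 7 (visit(T)): cur=T back=1 fwd=0
After 8 (back): cur=HOME back=0 fwd=1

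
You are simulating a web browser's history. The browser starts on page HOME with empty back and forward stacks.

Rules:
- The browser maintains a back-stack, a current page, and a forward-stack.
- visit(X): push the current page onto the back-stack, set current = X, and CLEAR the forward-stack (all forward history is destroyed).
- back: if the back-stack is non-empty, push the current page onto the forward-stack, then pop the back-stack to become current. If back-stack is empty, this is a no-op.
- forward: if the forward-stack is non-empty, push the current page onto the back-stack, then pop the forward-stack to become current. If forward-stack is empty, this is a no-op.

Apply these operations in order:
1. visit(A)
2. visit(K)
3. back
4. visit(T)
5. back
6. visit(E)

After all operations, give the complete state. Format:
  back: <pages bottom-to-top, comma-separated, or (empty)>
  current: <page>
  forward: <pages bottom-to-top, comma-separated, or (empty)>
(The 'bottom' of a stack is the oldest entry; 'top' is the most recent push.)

After 1 (visit(A)): cur=A back=1 fwd=0
After 2 (visit(K)): cur=K back=2 fwd=0
After 3 (back): cur=A back=1 fwd=1
After 4 (visit(T)): cur=T back=2 fwd=0
After 5 (back): cur=A back=1 fwd=1
After 6 (visit(E)): cur=E back=2 fwd=0

Answer: back: HOME,A
current: E
forward: (empty)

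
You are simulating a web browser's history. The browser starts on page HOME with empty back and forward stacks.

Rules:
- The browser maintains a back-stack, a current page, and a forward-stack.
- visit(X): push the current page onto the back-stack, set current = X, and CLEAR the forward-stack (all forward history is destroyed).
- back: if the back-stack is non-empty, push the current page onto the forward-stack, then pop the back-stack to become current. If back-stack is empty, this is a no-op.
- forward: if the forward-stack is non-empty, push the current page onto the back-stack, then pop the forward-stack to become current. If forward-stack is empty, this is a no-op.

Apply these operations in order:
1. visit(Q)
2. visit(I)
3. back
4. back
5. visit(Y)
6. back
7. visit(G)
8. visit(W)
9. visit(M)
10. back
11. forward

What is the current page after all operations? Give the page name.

Answer: M

Derivation:
After 1 (visit(Q)): cur=Q back=1 fwd=0
After 2 (visit(I)): cur=I back=2 fwd=0
After 3 (back): cur=Q back=1 fwd=1
After 4 (back): cur=HOME back=0 fwd=2
After 5 (visit(Y)): cur=Y back=1 fwd=0
After 6 (back): cur=HOME back=0 fwd=1
After 7 (visit(G)): cur=G back=1 fwd=0
After 8 (visit(W)): cur=W back=2 fwd=0
After 9 (visit(M)): cur=M back=3 fwd=0
After 10 (back): cur=W back=2 fwd=1
After 11 (forward): cur=M back=3 fwd=0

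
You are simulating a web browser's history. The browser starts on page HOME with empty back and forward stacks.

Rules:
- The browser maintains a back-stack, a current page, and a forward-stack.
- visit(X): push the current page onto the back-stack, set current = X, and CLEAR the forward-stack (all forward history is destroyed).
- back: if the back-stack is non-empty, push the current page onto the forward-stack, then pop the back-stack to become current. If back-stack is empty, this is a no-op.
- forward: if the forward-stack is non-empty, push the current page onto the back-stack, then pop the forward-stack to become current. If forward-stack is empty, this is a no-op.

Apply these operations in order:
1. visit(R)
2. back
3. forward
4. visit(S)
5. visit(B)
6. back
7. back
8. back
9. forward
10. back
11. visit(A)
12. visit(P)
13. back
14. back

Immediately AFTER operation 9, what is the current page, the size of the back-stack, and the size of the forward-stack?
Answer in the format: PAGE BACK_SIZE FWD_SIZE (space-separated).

After 1 (visit(R)): cur=R back=1 fwd=0
After 2 (back): cur=HOME back=0 fwd=1
After 3 (forward): cur=R back=1 fwd=0
After 4 (visit(S)): cur=S back=2 fwd=0
After 5 (visit(B)): cur=B back=3 fwd=0
After 6 (back): cur=S back=2 fwd=1
After 7 (back): cur=R back=1 fwd=2
After 8 (back): cur=HOME back=0 fwd=3
After 9 (forward): cur=R back=1 fwd=2

R 1 2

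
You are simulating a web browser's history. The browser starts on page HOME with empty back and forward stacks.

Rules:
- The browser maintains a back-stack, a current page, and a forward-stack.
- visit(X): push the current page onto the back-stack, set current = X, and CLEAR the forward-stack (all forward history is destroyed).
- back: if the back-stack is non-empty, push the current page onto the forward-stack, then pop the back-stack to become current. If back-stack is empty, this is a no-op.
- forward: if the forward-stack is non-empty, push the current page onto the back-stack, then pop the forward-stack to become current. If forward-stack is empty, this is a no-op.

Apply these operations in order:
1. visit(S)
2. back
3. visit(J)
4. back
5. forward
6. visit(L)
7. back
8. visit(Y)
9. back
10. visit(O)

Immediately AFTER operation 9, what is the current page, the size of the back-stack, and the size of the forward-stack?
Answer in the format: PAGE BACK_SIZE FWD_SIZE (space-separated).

After 1 (visit(S)): cur=S back=1 fwd=0
After 2 (back): cur=HOME back=0 fwd=1
After 3 (visit(J)): cur=J back=1 fwd=0
After 4 (back): cur=HOME back=0 fwd=1
After 5 (forward): cur=J back=1 fwd=0
After 6 (visit(L)): cur=L back=2 fwd=0
After 7 (back): cur=J back=1 fwd=1
After 8 (visit(Y)): cur=Y back=2 fwd=0
After 9 (back): cur=J back=1 fwd=1

J 1 1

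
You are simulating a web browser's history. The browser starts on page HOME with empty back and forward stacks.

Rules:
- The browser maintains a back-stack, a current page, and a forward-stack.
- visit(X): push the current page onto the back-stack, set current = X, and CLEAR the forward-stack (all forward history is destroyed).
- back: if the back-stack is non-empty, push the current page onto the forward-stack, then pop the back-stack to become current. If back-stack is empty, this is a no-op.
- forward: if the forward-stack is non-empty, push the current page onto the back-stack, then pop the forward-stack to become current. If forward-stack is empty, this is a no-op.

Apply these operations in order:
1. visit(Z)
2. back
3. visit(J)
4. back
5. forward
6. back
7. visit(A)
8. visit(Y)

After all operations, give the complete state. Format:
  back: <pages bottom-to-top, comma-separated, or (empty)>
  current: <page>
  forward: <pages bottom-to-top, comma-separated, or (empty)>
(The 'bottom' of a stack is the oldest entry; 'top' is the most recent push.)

Answer: back: HOME,A
current: Y
forward: (empty)

Derivation:
After 1 (visit(Z)): cur=Z back=1 fwd=0
After 2 (back): cur=HOME back=0 fwd=1
After 3 (visit(J)): cur=J back=1 fwd=0
After 4 (back): cur=HOME back=0 fwd=1
After 5 (forward): cur=J back=1 fwd=0
After 6 (back): cur=HOME back=0 fwd=1
After 7 (visit(A)): cur=A back=1 fwd=0
After 8 (visit(Y)): cur=Y back=2 fwd=0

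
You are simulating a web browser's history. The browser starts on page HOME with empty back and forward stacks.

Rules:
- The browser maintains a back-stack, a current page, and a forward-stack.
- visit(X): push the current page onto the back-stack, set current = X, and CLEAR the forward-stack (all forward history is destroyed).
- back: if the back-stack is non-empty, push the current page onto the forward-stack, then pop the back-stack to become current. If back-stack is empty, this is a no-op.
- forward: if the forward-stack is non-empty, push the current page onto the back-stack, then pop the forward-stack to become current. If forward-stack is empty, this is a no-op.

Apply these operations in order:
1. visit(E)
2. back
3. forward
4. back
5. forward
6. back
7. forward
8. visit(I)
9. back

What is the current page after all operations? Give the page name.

After 1 (visit(E)): cur=E back=1 fwd=0
After 2 (back): cur=HOME back=0 fwd=1
After 3 (forward): cur=E back=1 fwd=0
After 4 (back): cur=HOME back=0 fwd=1
After 5 (forward): cur=E back=1 fwd=0
After 6 (back): cur=HOME back=0 fwd=1
After 7 (forward): cur=E back=1 fwd=0
After 8 (visit(I)): cur=I back=2 fwd=0
After 9 (back): cur=E back=1 fwd=1

Answer: E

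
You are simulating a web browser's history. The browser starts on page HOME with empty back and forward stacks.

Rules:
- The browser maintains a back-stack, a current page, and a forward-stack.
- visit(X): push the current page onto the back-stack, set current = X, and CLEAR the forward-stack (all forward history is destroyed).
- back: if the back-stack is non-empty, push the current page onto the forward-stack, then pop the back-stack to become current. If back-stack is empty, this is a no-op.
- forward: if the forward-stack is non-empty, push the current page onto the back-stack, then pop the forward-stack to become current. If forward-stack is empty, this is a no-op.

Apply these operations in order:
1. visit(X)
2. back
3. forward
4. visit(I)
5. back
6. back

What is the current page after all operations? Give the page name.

Answer: HOME

Derivation:
After 1 (visit(X)): cur=X back=1 fwd=0
After 2 (back): cur=HOME back=0 fwd=1
After 3 (forward): cur=X back=1 fwd=0
After 4 (visit(I)): cur=I back=2 fwd=0
After 5 (back): cur=X back=1 fwd=1
After 6 (back): cur=HOME back=0 fwd=2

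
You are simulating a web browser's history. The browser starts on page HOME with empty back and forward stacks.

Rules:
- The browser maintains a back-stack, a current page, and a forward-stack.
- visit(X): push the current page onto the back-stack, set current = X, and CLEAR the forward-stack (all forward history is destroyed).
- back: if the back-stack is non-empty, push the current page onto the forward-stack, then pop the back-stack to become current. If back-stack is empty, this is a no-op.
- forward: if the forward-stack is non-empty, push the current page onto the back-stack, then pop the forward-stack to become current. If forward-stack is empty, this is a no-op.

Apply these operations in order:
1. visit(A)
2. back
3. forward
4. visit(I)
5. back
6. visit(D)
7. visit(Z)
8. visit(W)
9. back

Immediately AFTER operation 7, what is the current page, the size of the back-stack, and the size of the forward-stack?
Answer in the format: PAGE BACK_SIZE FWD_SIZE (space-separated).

After 1 (visit(A)): cur=A back=1 fwd=0
After 2 (back): cur=HOME back=0 fwd=1
After 3 (forward): cur=A back=1 fwd=0
After 4 (visit(I)): cur=I back=2 fwd=0
After 5 (back): cur=A back=1 fwd=1
After 6 (visit(D)): cur=D back=2 fwd=0
After 7 (visit(Z)): cur=Z back=3 fwd=0

Z 3 0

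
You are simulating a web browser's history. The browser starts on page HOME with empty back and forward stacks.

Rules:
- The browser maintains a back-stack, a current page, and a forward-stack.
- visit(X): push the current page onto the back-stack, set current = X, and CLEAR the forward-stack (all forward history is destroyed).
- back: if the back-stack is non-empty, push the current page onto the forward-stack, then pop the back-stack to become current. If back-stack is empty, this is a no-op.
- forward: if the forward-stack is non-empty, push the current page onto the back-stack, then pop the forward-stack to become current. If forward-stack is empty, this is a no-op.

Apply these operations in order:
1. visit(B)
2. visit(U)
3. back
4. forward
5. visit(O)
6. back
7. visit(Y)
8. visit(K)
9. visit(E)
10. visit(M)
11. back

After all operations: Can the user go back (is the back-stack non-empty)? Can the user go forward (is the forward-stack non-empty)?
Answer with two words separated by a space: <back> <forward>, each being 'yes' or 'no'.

After 1 (visit(B)): cur=B back=1 fwd=0
After 2 (visit(U)): cur=U back=2 fwd=0
After 3 (back): cur=B back=1 fwd=1
After 4 (forward): cur=U back=2 fwd=0
After 5 (visit(O)): cur=O back=3 fwd=0
After 6 (back): cur=U back=2 fwd=1
After 7 (visit(Y)): cur=Y back=3 fwd=0
After 8 (visit(K)): cur=K back=4 fwd=0
After 9 (visit(E)): cur=E back=5 fwd=0
After 10 (visit(M)): cur=M back=6 fwd=0
After 11 (back): cur=E back=5 fwd=1

Answer: yes yes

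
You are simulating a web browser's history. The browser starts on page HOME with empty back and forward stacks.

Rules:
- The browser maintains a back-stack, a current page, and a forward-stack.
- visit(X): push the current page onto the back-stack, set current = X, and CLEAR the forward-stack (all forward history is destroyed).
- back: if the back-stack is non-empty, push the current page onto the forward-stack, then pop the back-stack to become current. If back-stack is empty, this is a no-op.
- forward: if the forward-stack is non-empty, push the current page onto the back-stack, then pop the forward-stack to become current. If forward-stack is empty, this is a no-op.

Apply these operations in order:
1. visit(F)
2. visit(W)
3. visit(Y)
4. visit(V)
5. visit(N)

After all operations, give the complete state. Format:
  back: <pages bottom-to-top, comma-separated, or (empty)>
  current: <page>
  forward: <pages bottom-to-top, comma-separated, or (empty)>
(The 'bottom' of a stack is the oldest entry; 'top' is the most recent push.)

Answer: back: HOME,F,W,Y,V
current: N
forward: (empty)

Derivation:
After 1 (visit(F)): cur=F back=1 fwd=0
After 2 (visit(W)): cur=W back=2 fwd=0
After 3 (visit(Y)): cur=Y back=3 fwd=0
After 4 (visit(V)): cur=V back=4 fwd=0
After 5 (visit(N)): cur=N back=5 fwd=0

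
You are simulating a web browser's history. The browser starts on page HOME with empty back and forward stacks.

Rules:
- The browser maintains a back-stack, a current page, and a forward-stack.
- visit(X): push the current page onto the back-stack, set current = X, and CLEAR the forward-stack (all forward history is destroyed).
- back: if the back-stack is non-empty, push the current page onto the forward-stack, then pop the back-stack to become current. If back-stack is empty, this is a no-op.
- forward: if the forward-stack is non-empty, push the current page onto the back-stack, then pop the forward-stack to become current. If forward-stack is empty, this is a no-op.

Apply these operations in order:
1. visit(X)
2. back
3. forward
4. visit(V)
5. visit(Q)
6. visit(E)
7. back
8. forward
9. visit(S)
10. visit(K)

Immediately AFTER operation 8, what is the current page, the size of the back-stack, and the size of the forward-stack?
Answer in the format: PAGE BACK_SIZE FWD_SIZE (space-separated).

After 1 (visit(X)): cur=X back=1 fwd=0
After 2 (back): cur=HOME back=0 fwd=1
After 3 (forward): cur=X back=1 fwd=0
After 4 (visit(V)): cur=V back=2 fwd=0
After 5 (visit(Q)): cur=Q back=3 fwd=0
After 6 (visit(E)): cur=E back=4 fwd=0
After 7 (back): cur=Q back=3 fwd=1
After 8 (forward): cur=E back=4 fwd=0

E 4 0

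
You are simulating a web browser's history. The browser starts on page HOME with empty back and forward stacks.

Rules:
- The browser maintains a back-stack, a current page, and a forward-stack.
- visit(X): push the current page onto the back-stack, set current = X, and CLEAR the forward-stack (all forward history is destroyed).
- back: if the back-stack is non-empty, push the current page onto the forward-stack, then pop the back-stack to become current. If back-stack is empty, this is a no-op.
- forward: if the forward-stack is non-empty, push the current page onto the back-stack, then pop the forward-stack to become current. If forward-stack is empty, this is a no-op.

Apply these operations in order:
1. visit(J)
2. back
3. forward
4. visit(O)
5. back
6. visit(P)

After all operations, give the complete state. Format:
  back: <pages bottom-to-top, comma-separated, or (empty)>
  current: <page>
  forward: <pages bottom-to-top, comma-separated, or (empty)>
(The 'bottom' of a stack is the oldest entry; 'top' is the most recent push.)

After 1 (visit(J)): cur=J back=1 fwd=0
After 2 (back): cur=HOME back=0 fwd=1
After 3 (forward): cur=J back=1 fwd=0
After 4 (visit(O)): cur=O back=2 fwd=0
After 5 (back): cur=J back=1 fwd=1
After 6 (visit(P)): cur=P back=2 fwd=0

Answer: back: HOME,J
current: P
forward: (empty)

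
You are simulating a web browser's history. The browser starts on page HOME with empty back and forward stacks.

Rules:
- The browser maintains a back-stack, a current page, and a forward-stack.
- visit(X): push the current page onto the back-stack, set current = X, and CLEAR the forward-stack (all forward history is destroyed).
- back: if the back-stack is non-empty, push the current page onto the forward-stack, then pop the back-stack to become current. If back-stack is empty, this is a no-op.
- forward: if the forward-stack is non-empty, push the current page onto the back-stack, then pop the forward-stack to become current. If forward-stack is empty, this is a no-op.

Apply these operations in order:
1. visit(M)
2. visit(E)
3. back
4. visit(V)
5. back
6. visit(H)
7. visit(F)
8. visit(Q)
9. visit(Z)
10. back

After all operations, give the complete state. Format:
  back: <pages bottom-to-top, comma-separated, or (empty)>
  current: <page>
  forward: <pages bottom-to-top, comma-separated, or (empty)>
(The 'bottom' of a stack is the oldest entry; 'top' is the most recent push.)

After 1 (visit(M)): cur=M back=1 fwd=0
After 2 (visit(E)): cur=E back=2 fwd=0
After 3 (back): cur=M back=1 fwd=1
After 4 (visit(V)): cur=V back=2 fwd=0
After 5 (back): cur=M back=1 fwd=1
After 6 (visit(H)): cur=H back=2 fwd=0
After 7 (visit(F)): cur=F back=3 fwd=0
After 8 (visit(Q)): cur=Q back=4 fwd=0
After 9 (visit(Z)): cur=Z back=5 fwd=0
After 10 (back): cur=Q back=4 fwd=1

Answer: back: HOME,M,H,F
current: Q
forward: Z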